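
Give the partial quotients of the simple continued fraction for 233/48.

Run the Euclidean algorithm on 233 and 48; the successive quotients are the partial quotients a_0, a_1, ... (each step inverts the fractional part left over by the previous one):
  233 = 4*48 + 41, so a_0 = 4.
  48 = 1*41 + 7, so a_1 = 1.
  41 = 5*7 + 6, so a_2 = 5.
  7 = 1*6 + 1, so a_3 = 1.
  6 = 6*1 + 0, so a_4 = 6.
The remainder reaches 0 after 5 divisions, so the expansion has 5 partial quotients, read off in order.

[4; 1, 5, 1, 6]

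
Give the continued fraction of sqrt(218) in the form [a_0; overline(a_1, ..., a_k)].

Write x_i = (sqrt(218) + m_i)/d_i with (m_0, d_0) = (0, 1). a_0 = floor(sqrt(218)) = 14, since 14^2 = 196 <= 218 < 225 = 15^2.
Iterate m_{i+1} = d_i*a_i - m_i, d_{i+1} = (218 - m_{i+1}^2)/d_i, a_{i+1} = floor((a_0 + m_{i+1})/d_{i+1}):
  m_1 = 1*14 - 0 = 14, d_1 = (218 - 14^2)/1 = 22/1 = 22, a_1 = floor((14 + 14)/22) = 1.
  m_2 = 22*1 - 14 = 8, d_2 = (218 - 8^2)/22 = 154/22 = 7, a_2 = floor((14 + 8)/7) = 3.
  m_3 = 7*3 - 8 = 13, d_3 = (218 - 13^2)/7 = 49/7 = 7, a_3 = floor((14 + 13)/7) = 3.
  m_4 = 7*3 - 13 = 8, d_4 = (218 - 8^2)/7 = 154/7 = 22, a_4 = floor((14 + 8)/22) = 1.
  m_5 = 22*1 - 8 = 14, d_5 = (218 - 14^2)/22 = 22/22 = 1, a_5 = floor((14 + 14)/1) = 28.
  m_6 = 1*28 - 14 = 14, d_6 = (218 - 14^2)/1 = 22/1 = 22: (m_6, d_6) = (m_1, d_1) = (14, 22), so from here the quotients repeat a_1, ..., a_5; the period length is 5.
Hence the expansion of sqrt(218) is a_0 = 14 followed by the repeating block 1, 3, 3, 1, 28 (period 5).

[14; overline(1, 3, 3, 1, 28)]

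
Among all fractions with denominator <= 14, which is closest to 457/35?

Expand x = 457/35 as a continued fraction with the Euclidean algorithm:
  457 = 13*35 + 2, so a_0 = 13.
  35 = 17*2 + 1, so a_1 = 17.
  2 = 2*1 + 0, so a_2 = 2.
so x = [13; 17, 2].
Convergents (p_i = a_i*p_{i-1} + p_{i-2}, q_i = a_i*q_{i-1} + q_{i-2} with p_{-2}=0, p_{-1}=1, q_{-2}=1, q_{-1}=0), until the denominator exceeds 14:
  i=0: a_0=13, p_0 = 13*1 + 0 = 13, q_0 = 13*0 + 1 = 1.
  i=1: a_1=17, p_1 = 17*13 + 1 = 222, q_1 = 17*1 + 0 = 17.
q_1 = 17 > 14, so the last convergent with denominator <= 14 is p_0/q_0 = 13/1.
The closest fraction with denominator <= 14 is either p_0/q_0 or the intermediate fraction (k*p_0 + p_{-1})/(k*q_0 + q_{-1}) with the largest k >= 1 whose denominator stays <= 14; these approach x as k grows, and every other convergent or intermediate fraction in range is farther away.
Largest k: floor((14 - q_{-1})/q_0) = floor((14 - 0)/1) = 14 (using the seeds p_{-1} = 1, q_{-1} = 0).
That gives (14*13 + 1)/(14*1 + 0) = 183/14.
Compare the errors: |x - 13/1| = |457*1 - 13*35|/(35*1) = 2/35, and |x - 183/14| = |457*14 - 183*35|/(35*14) = 7/490.
Cross-multiplying, 7*35 = 245 < 980 = 2*490, so 7/490 is smaller: the intermediate fraction 183/14 is closer to x than 13/1.

183/14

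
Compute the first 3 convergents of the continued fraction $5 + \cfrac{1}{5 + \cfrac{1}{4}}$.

Using the convergent recurrence p_i = a_i*p_{i-1} + p_{i-2}, q_i = a_i*q_{i-1} + q_{i-2} with p_{-2}=0, p_{-1}=1, q_{-2}=1, q_{-1}=0:
  i=0: a_0=5, p_0 = 5*1 + 0 = 5, q_0 = 5*0 + 1 = 1.
  i=1: a_1=5, p_1 = 5*5 + 1 = 26, q_1 = 5*1 + 0 = 5.
  i=2: a_2=4, p_2 = 4*26 + 5 = 109, q_2 = 4*5 + 1 = 21.

5/1, 26/5, 109/21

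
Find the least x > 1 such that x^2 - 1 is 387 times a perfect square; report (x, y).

(x, y) = (3482, 177)

First expand sqrt(387) as a continued fraction. With x_i = (sqrt(387) + m_i)/d_i and (m_0, d_0) = (0, 1): a_0 = floor(sqrt(387)) = 19, since 19^2 = 361 <= 387 < 400 = 20^2.
Iterate m_{i+1} = d_i*a_i - m_i, d_{i+1} = (387 - m_{i+1}^2)/d_i, a_{i+1} = floor((a_0 + m_{i+1})/d_{i+1}):
  m_1 = 1*19 - 0 = 19, d_1 = (387 - 19^2)/1 = 26/1 = 26, a_1 = floor((19 + 19)/26) = 1.
  m_2 = 26*1 - 19 = 7, d_2 = (387 - 7^2)/26 = 338/26 = 13, a_2 = floor((19 + 7)/13) = 2.
  m_3 = 13*2 - 7 = 19, d_3 = (387 - 19^2)/13 = 26/13 = 2, a_3 = floor((19 + 19)/2) = 19.
  m_4 = 2*19 - 19 = 19, d_4 = (387 - 19^2)/2 = 26/2 = 13, a_4 = floor((19 + 19)/13) = 2.
  m_5 = 13*2 - 19 = 7, d_5 = (387 - 7^2)/13 = 338/13 = 26, a_5 = floor((19 + 7)/26) = 1.
  m_6 = 26*1 - 7 = 19, d_6 = (387 - 19^2)/26 = 26/26 = 1, a_6 = floor((19 + 19)/1) = 38.
  m_7 = 1*38 - 19 = 19, d_7 = (387 - 19^2)/1 = 26/1 = 26: (m_7, d_7) = (m_1, d_1) = (19, 26), so from here the quotients repeat a_1, ..., a_6; the period length is 6.
So sqrt(387) = [19; (1, 2, 19, 2, 1, 38)] with period length k = 6.
k is even, so the fundamental solution of x^2 - 387y^2 = 1 is (p_{k-1}, q_{k-1}) = (p_5, q_5); compute convergents through index 5.
Convergents (p_i = a_i*p_{i-1} + p_{i-2}, q_i = a_i*q_{i-1} + q_{i-2} with p_{-2}=0, p_{-1}=1, q_{-2}=1, q_{-1}=0):
  i=0: a_0=19, p_0 = 19*1 + 0 = 19, q_0 = 19*0 + 1 = 1.
  i=1: a_1=1, p_1 = 1*19 + 1 = 20, q_1 = 1*1 + 0 = 1.
  i=2: a_2=2, p_2 = 2*20 + 19 = 59, q_2 = 2*1 + 1 = 3.
  i=3: a_3=19, p_3 = 19*59 + 20 = 1141, q_3 = 19*3 + 1 = 58.
  i=4: a_4=2, p_4 = 2*1141 + 59 = 2341, q_4 = 2*58 + 3 = 119.
  i=5: a_5=1, p_5 = 1*2341 + 1141 = 3482, q_5 = 1*119 + 58 = 177.
Check: 3482^2 - 387*177^2 = 12124324 - 12124323 = 1, so (x, y) = (3482, 177) solves the equation, and by the theorem it is the least positive solution.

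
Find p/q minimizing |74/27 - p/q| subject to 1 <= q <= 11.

11/4

Expand x = 74/27 as a continued fraction with the Euclidean algorithm:
  74 = 2*27 + 20, so a_0 = 2.
  27 = 1*20 + 7, so a_1 = 1.
  20 = 2*7 + 6, so a_2 = 2.
  7 = 1*6 + 1, so a_3 = 1.
  6 = 6*1 + 0, so a_4 = 6.
so x = [2; 1, 2, 1, 6].
Convergents (p_i = a_i*p_{i-1} + p_{i-2}, q_i = a_i*q_{i-1} + q_{i-2} with p_{-2}=0, p_{-1}=1, q_{-2}=1, q_{-1}=0), until the denominator exceeds 11:
  i=0: a_0=2, p_0 = 2*1 + 0 = 2, q_0 = 2*0 + 1 = 1.
  i=1: a_1=1, p_1 = 1*2 + 1 = 3, q_1 = 1*1 + 0 = 1.
  i=2: a_2=2, p_2 = 2*3 + 2 = 8, q_2 = 2*1 + 1 = 3.
  i=3: a_3=1, p_3 = 1*8 + 3 = 11, q_3 = 1*3 + 1 = 4.
  i=4: a_4=6, p_4 = 6*11 + 8 = 74, q_4 = 6*4 + 3 = 27.
q_4 = 27 > 11, so the last convergent with denominator <= 11 is p_3/q_3 = 11/4.
The closest fraction with denominator <= 11 is either p_3/q_3 or the intermediate fraction (k*p_3 + p_2)/(k*q_3 + q_2) with the largest k >= 1 whose denominator stays <= 11; these approach x as k grows, and every other convergent or intermediate fraction in range is farther away.
Largest k: floor((11 - q_2)/q_3) = floor((11 - 3)/4) = 2.
That gives (2*11 + 8)/(2*4 + 3) = 30/11.
Compare the errors: |x - 11/4| = |74*4 - 11*27|/(27*4) = 1/108, and |x - 30/11| = |74*11 - 30*27|/(27*11) = 4/297.
Cross-multiplying, 1*297 = 297 < 432 = 4*108, so 1/108 is smaller: the convergent 11/4 is closer to x than 30/11.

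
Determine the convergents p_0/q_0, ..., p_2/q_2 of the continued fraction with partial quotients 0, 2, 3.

Using the convergent recurrence p_i = a_i*p_{i-1} + p_{i-2}, q_i = a_i*q_{i-1} + q_{i-2} with p_{-2}=0, p_{-1}=1, q_{-2}=1, q_{-1}=0:
  i=0: a_0=0, p_0 = 0*1 + 0 = 0, q_0 = 0*0 + 1 = 1.
  i=1: a_1=2, p_1 = 2*0 + 1 = 1, q_1 = 2*1 + 0 = 2.
  i=2: a_2=3, p_2 = 3*1 + 0 = 3, q_2 = 3*2 + 1 = 7.

0/1, 1/2, 3/7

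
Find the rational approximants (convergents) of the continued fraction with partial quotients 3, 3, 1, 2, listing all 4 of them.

3/1, 10/3, 13/4, 36/11

Using the convergent recurrence p_i = a_i*p_{i-1} + p_{i-2}, q_i = a_i*q_{i-1} + q_{i-2} with p_{-2}=0, p_{-1}=1, q_{-2}=1, q_{-1}=0:
  i=0: a_0=3, p_0 = 3*1 + 0 = 3, q_0 = 3*0 + 1 = 1.
  i=1: a_1=3, p_1 = 3*3 + 1 = 10, q_1 = 3*1 + 0 = 3.
  i=2: a_2=1, p_2 = 1*10 + 3 = 13, q_2 = 1*3 + 1 = 4.
  i=3: a_3=2, p_3 = 2*13 + 10 = 36, q_3 = 2*4 + 3 = 11.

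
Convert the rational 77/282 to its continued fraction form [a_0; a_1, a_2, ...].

[0; 3, 1, 1, 1, 25]

Run the Euclidean algorithm on 77 and 282; the successive quotients are the partial quotients a_0, a_1, ... (each step inverts the fractional part left over by the previous one):
  77 = 0*282 + 77, so a_0 = 0.
  282 = 3*77 + 51, so a_1 = 3.
  77 = 1*51 + 26, so a_2 = 1.
  51 = 1*26 + 25, so a_3 = 1.
  26 = 1*25 + 1, so a_4 = 1.
  25 = 25*1 + 0, so a_5 = 25.
The remainder reaches 0 after 6 divisions, so the expansion has 6 partial quotients, read off in order.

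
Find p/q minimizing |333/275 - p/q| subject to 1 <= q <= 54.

23/19

Expand x = 333/275 as a continued fraction with the Euclidean algorithm:
  333 = 1*275 + 58, so a_0 = 1.
  275 = 4*58 + 43, so a_1 = 4.
  58 = 1*43 + 15, so a_2 = 1.
  43 = 2*15 + 13, so a_3 = 2.
  15 = 1*13 + 2, so a_4 = 1.
  13 = 6*2 + 1, so a_5 = 6.
  2 = 2*1 + 0, so a_6 = 2.
so x = [1; 4, 1, 2, 1, 6, 2].
Convergents (p_i = a_i*p_{i-1} + p_{i-2}, q_i = a_i*q_{i-1} + q_{i-2} with p_{-2}=0, p_{-1}=1, q_{-2}=1, q_{-1}=0), until the denominator exceeds 54:
  i=0: a_0=1, p_0 = 1*1 + 0 = 1, q_0 = 1*0 + 1 = 1.
  i=1: a_1=4, p_1 = 4*1 + 1 = 5, q_1 = 4*1 + 0 = 4.
  i=2: a_2=1, p_2 = 1*5 + 1 = 6, q_2 = 1*4 + 1 = 5.
  i=3: a_3=2, p_3 = 2*6 + 5 = 17, q_3 = 2*5 + 4 = 14.
  i=4: a_4=1, p_4 = 1*17 + 6 = 23, q_4 = 1*14 + 5 = 19.
  i=5: a_5=6, p_5 = 6*23 + 17 = 155, q_5 = 6*19 + 14 = 128.
q_5 = 128 > 54, so the last convergent with denominator <= 54 is p_4/q_4 = 23/19.
The closest fraction with denominator <= 54 is either p_4/q_4 or the intermediate fraction (k*p_4 + p_3)/(k*q_4 + q_3) with the largest k >= 1 whose denominator stays <= 54; these approach x as k grows, and every other convergent or intermediate fraction in range is farther away.
Largest k: floor((54 - q_3)/q_4) = floor((54 - 14)/19) = 2.
That gives (2*23 + 17)/(2*19 + 14) = 63/52.
Compare the errors: |x - 23/19| = |333*19 - 23*275|/(275*19) = 2/5225, and |x - 63/52| = |333*52 - 63*275|/(275*52) = 9/14300.
Cross-multiplying, 2*14300 = 28600 < 47025 = 9*5225, so 2/5225 is smaller: the convergent 23/19 is closer to x than 63/52.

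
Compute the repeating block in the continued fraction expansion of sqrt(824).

Write x_i = (sqrt(824) + m_i)/d_i with (m_0, d_0) = (0, 1). a_0 = floor(sqrt(824)) = 28, since 28^2 = 784 <= 824 < 841 = 29^2.
Iterate m_{i+1} = d_i*a_i - m_i, d_{i+1} = (824 - m_{i+1}^2)/d_i, a_{i+1} = floor((a_0 + m_{i+1})/d_{i+1}):
  m_1 = 1*28 - 0 = 28, d_1 = (824 - 28^2)/1 = 40/1 = 40, a_1 = floor((28 + 28)/40) = 1.
  m_2 = 40*1 - 28 = 12, d_2 = (824 - 12^2)/40 = 680/40 = 17, a_2 = floor((28 + 12)/17) = 2.
  m_3 = 17*2 - 12 = 22, d_3 = (824 - 22^2)/17 = 340/17 = 20, a_3 = floor((28 + 22)/20) = 2.
  m_4 = 20*2 - 22 = 18, d_4 = (824 - 18^2)/20 = 500/20 = 25, a_4 = floor((28 + 18)/25) = 1.
  m_5 = 25*1 - 18 = 7, d_5 = (824 - 7^2)/25 = 775/25 = 31, a_5 = floor((28 + 7)/31) = 1.
  m_6 = 31*1 - 7 = 24, d_6 = (824 - 24^2)/31 = 248/31 = 8, a_6 = floor((28 + 24)/8) = 6.
  m_7 = 8*6 - 24 = 24, d_7 = (824 - 24^2)/8 = 248/8 = 31, a_7 = floor((28 + 24)/31) = 1.
  m_8 = 31*1 - 24 = 7, d_8 = (824 - 7^2)/31 = 775/31 = 25, a_8 = floor((28 + 7)/25) = 1.
  m_9 = 25*1 - 7 = 18, d_9 = (824 - 18^2)/25 = 500/25 = 20, a_9 = floor((28 + 18)/20) = 2.
  m_10 = 20*2 - 18 = 22, d_10 = (824 - 22^2)/20 = 340/20 = 17, a_10 = floor((28 + 22)/17) = 2.
  m_11 = 17*2 - 22 = 12, d_11 = (824 - 12^2)/17 = 680/17 = 40, a_11 = floor((28 + 12)/40) = 1.
  m_12 = 40*1 - 12 = 28, d_12 = (824 - 28^2)/40 = 40/40 = 1, a_12 = floor((28 + 28)/1) = 56.
  m_13 = 1*56 - 28 = 28, d_13 = (824 - 28^2)/1 = 40/1 = 40: (m_13, d_13) = (m_1, d_1) = (28, 40), so from here the quotients repeat a_1, ..., a_12; the period length is 12.
Hence the expansion of sqrt(824) is a_0 = 28 followed by the repeating block 1, 2, 2, 1, 1, 6, 1, 1, 2, 2, 1, 56 (period 12).

[28; (1, 2, 2, 1, 1, 6, 1, 1, 2, 2, 1, 56)]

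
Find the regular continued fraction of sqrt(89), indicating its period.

[9; (2, 3, 3, 2, 18)]

Write x_i = (sqrt(89) + m_i)/d_i with (m_0, d_0) = (0, 1). a_0 = floor(sqrt(89)) = 9, since 9^2 = 81 <= 89 < 100 = 10^2.
Iterate m_{i+1} = d_i*a_i - m_i, d_{i+1} = (89 - m_{i+1}^2)/d_i, a_{i+1} = floor((a_0 + m_{i+1})/d_{i+1}):
  m_1 = 1*9 - 0 = 9, d_1 = (89 - 9^2)/1 = 8/1 = 8, a_1 = floor((9 + 9)/8) = 2.
  m_2 = 8*2 - 9 = 7, d_2 = (89 - 7^2)/8 = 40/8 = 5, a_2 = floor((9 + 7)/5) = 3.
  m_3 = 5*3 - 7 = 8, d_3 = (89 - 8^2)/5 = 25/5 = 5, a_3 = floor((9 + 8)/5) = 3.
  m_4 = 5*3 - 8 = 7, d_4 = (89 - 7^2)/5 = 40/5 = 8, a_4 = floor((9 + 7)/8) = 2.
  m_5 = 8*2 - 7 = 9, d_5 = (89 - 9^2)/8 = 8/8 = 1, a_5 = floor((9 + 9)/1) = 18.
  m_6 = 1*18 - 9 = 9, d_6 = (89 - 9^2)/1 = 8/1 = 8: (m_6, d_6) = (m_1, d_1) = (9, 8), so from here the quotients repeat a_1, ..., a_5; the period length is 5.
Hence the expansion of sqrt(89) is a_0 = 9 followed by the repeating block 2, 3, 3, 2, 18 (period 5).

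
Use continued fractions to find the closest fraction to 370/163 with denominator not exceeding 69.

143/63

Expand x = 370/163 as a continued fraction with the Euclidean algorithm:
  370 = 2*163 + 44, so a_0 = 2.
  163 = 3*44 + 31, so a_1 = 3.
  44 = 1*31 + 13, so a_2 = 1.
  31 = 2*13 + 5, so a_3 = 2.
  13 = 2*5 + 3, so a_4 = 2.
  5 = 1*3 + 2, so a_5 = 1.
  3 = 1*2 + 1, so a_6 = 1.
  2 = 2*1 + 0, so a_7 = 2.
so x = [2; 3, 1, 2, 2, 1, 1, 2].
Convergents (p_i = a_i*p_{i-1} + p_{i-2}, q_i = a_i*q_{i-1} + q_{i-2} with p_{-2}=0, p_{-1}=1, q_{-2}=1, q_{-1}=0), until the denominator exceeds 69:
  i=0: a_0=2, p_0 = 2*1 + 0 = 2, q_0 = 2*0 + 1 = 1.
  i=1: a_1=3, p_1 = 3*2 + 1 = 7, q_1 = 3*1 + 0 = 3.
  i=2: a_2=1, p_2 = 1*7 + 2 = 9, q_2 = 1*3 + 1 = 4.
  i=3: a_3=2, p_3 = 2*9 + 7 = 25, q_3 = 2*4 + 3 = 11.
  i=4: a_4=2, p_4 = 2*25 + 9 = 59, q_4 = 2*11 + 4 = 26.
  i=5: a_5=1, p_5 = 1*59 + 25 = 84, q_5 = 1*26 + 11 = 37.
  i=6: a_6=1, p_6 = 1*84 + 59 = 143, q_6 = 1*37 + 26 = 63.
  i=7: a_7=2, p_7 = 2*143 + 84 = 370, q_7 = 2*63 + 37 = 163.
q_7 = 163 > 69, so the last convergent with denominator <= 69 is p_6/q_6 = 143/63.
The closest fraction with denominator <= 69 is either p_6/q_6 or the intermediate fraction (k*p_6 + p_5)/(k*q_6 + q_5) with the largest k >= 1 whose denominator stays <= 69; these approach x as k grows, and every other convergent or intermediate fraction in range is farther away.
Largest k: floor((69 - q_5)/q_6) = floor((69 - 37)/63) = 0.
Since k = 0, no intermediate fraction beyond p_6/q_6 has denominator <= 69, so the convergent 143/63 is the closest (its error is |370*63 - 143*163|/(163*63) = 1/10269).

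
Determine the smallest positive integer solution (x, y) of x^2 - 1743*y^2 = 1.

(x, y) = (167, 4)

First expand sqrt(1743) as a continued fraction. With x_i = (sqrt(1743) + m_i)/d_i and (m_0, d_0) = (0, 1): a_0 = floor(sqrt(1743)) = 41, since 41^2 = 1681 <= 1743 < 1764 = 42^2.
Iterate m_{i+1} = d_i*a_i - m_i, d_{i+1} = (1743 - m_{i+1}^2)/d_i, a_{i+1} = floor((a_0 + m_{i+1})/d_{i+1}):
  m_1 = 1*41 - 0 = 41, d_1 = (1743 - 41^2)/1 = 62/1 = 62, a_1 = floor((41 + 41)/62) = 1.
  m_2 = 62*1 - 41 = 21, d_2 = (1743 - 21^2)/62 = 1302/62 = 21, a_2 = floor((41 + 21)/21) = 2.
  m_3 = 21*2 - 21 = 21, d_3 = (1743 - 21^2)/21 = 1302/21 = 62, a_3 = floor((41 + 21)/62) = 1.
  m_4 = 62*1 - 21 = 41, d_4 = (1743 - 41^2)/62 = 62/62 = 1, a_4 = floor((41 + 41)/1) = 82.
  m_5 = 1*82 - 41 = 41, d_5 = (1743 - 41^2)/1 = 62/1 = 62: (m_5, d_5) = (m_1, d_1) = (41, 62), so from here the quotients repeat a_1, ..., a_4; the period length is 4.
So sqrt(1743) = [41; (1, 2, 1, 82)] with period length k = 4.
k is even, so the fundamental solution of x^2 - 1743y^2 = 1 is (p_{k-1}, q_{k-1}) = (p_3, q_3); compute convergents through index 3.
Convergents (p_i = a_i*p_{i-1} + p_{i-2}, q_i = a_i*q_{i-1} + q_{i-2} with p_{-2}=0, p_{-1}=1, q_{-2}=1, q_{-1}=0):
  i=0: a_0=41, p_0 = 41*1 + 0 = 41, q_0 = 41*0 + 1 = 1.
  i=1: a_1=1, p_1 = 1*41 + 1 = 42, q_1 = 1*1 + 0 = 1.
  i=2: a_2=2, p_2 = 2*42 + 41 = 125, q_2 = 2*1 + 1 = 3.
  i=3: a_3=1, p_3 = 1*125 + 42 = 167, q_3 = 1*3 + 1 = 4.
Check: 167^2 - 1743*4^2 = 27889 - 27888 = 1, so (x, y) = (167, 4) solves the equation, and by the theorem it is the least positive solution.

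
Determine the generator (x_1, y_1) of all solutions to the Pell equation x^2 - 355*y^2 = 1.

First expand sqrt(355) as a continued fraction. With x_i = (sqrt(355) + m_i)/d_i and (m_0, d_0) = (0, 1): a_0 = floor(sqrt(355)) = 18, since 18^2 = 324 <= 355 < 361 = 19^2.
Iterate m_{i+1} = d_i*a_i - m_i, d_{i+1} = (355 - m_{i+1}^2)/d_i, a_{i+1} = floor((a_0 + m_{i+1})/d_{i+1}):
  m_1 = 1*18 - 0 = 18, d_1 = (355 - 18^2)/1 = 31/1 = 31, a_1 = floor((18 + 18)/31) = 1.
  m_2 = 31*1 - 18 = 13, d_2 = (355 - 13^2)/31 = 186/31 = 6, a_2 = floor((18 + 13)/6) = 5.
  m_3 = 6*5 - 13 = 17, d_3 = (355 - 17^2)/6 = 66/6 = 11, a_3 = floor((18 + 17)/11) = 3.
  m_4 = 11*3 - 17 = 16, d_4 = (355 - 16^2)/11 = 99/11 = 9, a_4 = floor((18 + 16)/9) = 3.
  m_5 = 9*3 - 16 = 11, d_5 = (355 - 11^2)/9 = 234/9 = 26, a_5 = floor((18 + 11)/26) = 1.
  m_6 = 26*1 - 11 = 15, d_6 = (355 - 15^2)/26 = 130/26 = 5, a_6 = floor((18 + 15)/5) = 6.
  m_7 = 5*6 - 15 = 15, d_7 = (355 - 15^2)/5 = 130/5 = 26, a_7 = floor((18 + 15)/26) = 1.
  m_8 = 26*1 - 15 = 11, d_8 = (355 - 11^2)/26 = 234/26 = 9, a_8 = floor((18 + 11)/9) = 3.
  m_9 = 9*3 - 11 = 16, d_9 = (355 - 16^2)/9 = 99/9 = 11, a_9 = floor((18 + 16)/11) = 3.
  m_10 = 11*3 - 16 = 17, d_10 = (355 - 17^2)/11 = 66/11 = 6, a_10 = floor((18 + 17)/6) = 5.
  m_11 = 6*5 - 17 = 13, d_11 = (355 - 13^2)/6 = 186/6 = 31, a_11 = floor((18 + 13)/31) = 1.
  m_12 = 31*1 - 13 = 18, d_12 = (355 - 18^2)/31 = 31/31 = 1, a_12 = floor((18 + 18)/1) = 36.
  m_13 = 1*36 - 18 = 18, d_13 = (355 - 18^2)/1 = 31/1 = 31: (m_13, d_13) = (m_1, d_1) = (18, 31), so from here the quotients repeat a_1, ..., a_12; the period length is 12.
So sqrt(355) = [18; (1, 5, 3, 3, 1, 6, 1, 3, 3, 5, 1, 36)] with period length k = 12.
k is even, so the fundamental solution of x^2 - 355y^2 = 1 is (p_{k-1}, q_{k-1}) = (p_11, q_11); compute convergents through index 11.
Convergents (p_i = a_i*p_{i-1} + p_{i-2}, q_i = a_i*q_{i-1} + q_{i-2} with p_{-2}=0, p_{-1}=1, q_{-2}=1, q_{-1}=0):
  i=0: a_0=18, p_0 = 18*1 + 0 = 18, q_0 = 18*0 + 1 = 1.
  i=1: a_1=1, p_1 = 1*18 + 1 = 19, q_1 = 1*1 + 0 = 1.
  i=2: a_2=5, p_2 = 5*19 + 18 = 113, q_2 = 5*1 + 1 = 6.
  i=3: a_3=3, p_3 = 3*113 + 19 = 358, q_3 = 3*6 + 1 = 19.
  i=4: a_4=3, p_4 = 3*358 + 113 = 1187, q_4 = 3*19 + 6 = 63.
  i=5: a_5=1, p_5 = 1*1187 + 358 = 1545, q_5 = 1*63 + 19 = 82.
  i=6: a_6=6, p_6 = 6*1545 + 1187 = 10457, q_6 = 6*82 + 63 = 555.
  i=7: a_7=1, p_7 = 1*10457 + 1545 = 12002, q_7 = 1*555 + 82 = 637.
  i=8: a_8=3, p_8 = 3*12002 + 10457 = 46463, q_8 = 3*637 + 555 = 2466.
  i=9: a_9=3, p_9 = 3*46463 + 12002 = 151391, q_9 = 3*2466 + 637 = 8035.
  i=10: a_10=5, p_10 = 5*151391 + 46463 = 803418, q_10 = 5*8035 + 2466 = 42641.
  i=11: a_11=1, p_11 = 1*803418 + 151391 = 954809, q_11 = 1*42641 + 8035 = 50676.
Check: 954809^2 - 355*50676^2 = 911660226481 - 911660226480 = 1, so (x, y) = (954809, 50676) solves the equation, and by the theorem it is the least positive solution.

(x, y) = (954809, 50676)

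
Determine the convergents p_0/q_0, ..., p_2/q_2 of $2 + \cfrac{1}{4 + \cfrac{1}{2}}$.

Using the convergent recurrence p_i = a_i*p_{i-1} + p_{i-2}, q_i = a_i*q_{i-1} + q_{i-2} with p_{-2}=0, p_{-1}=1, q_{-2}=1, q_{-1}=0:
  i=0: a_0=2, p_0 = 2*1 + 0 = 2, q_0 = 2*0 + 1 = 1.
  i=1: a_1=4, p_1 = 4*2 + 1 = 9, q_1 = 4*1 + 0 = 4.
  i=2: a_2=2, p_2 = 2*9 + 2 = 20, q_2 = 2*4 + 1 = 9.

2/1, 9/4, 20/9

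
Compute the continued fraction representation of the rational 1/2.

Run the Euclidean algorithm on 1 and 2; the successive quotients are the partial quotients a_0, a_1, ... (each step inverts the fractional part left over by the previous one):
  1 = 0*2 + 1, so a_0 = 0.
  2 = 2*1 + 0, so a_1 = 2.
The remainder reaches 0 after 2 divisions, so the expansion has 2 partial quotients, read off in order.

[0; 2]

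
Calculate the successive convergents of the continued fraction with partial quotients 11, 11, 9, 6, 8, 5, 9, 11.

11/1, 122/11, 1109/100, 6776/611, 55317/4988, 283361/25551, 2605566/234947, 28944587/2609968

Using the convergent recurrence p_i = a_i*p_{i-1} + p_{i-2}, q_i = a_i*q_{i-1} + q_{i-2} with p_{-2}=0, p_{-1}=1, q_{-2}=1, q_{-1}=0:
  i=0: a_0=11, p_0 = 11*1 + 0 = 11, q_0 = 11*0 + 1 = 1.
  i=1: a_1=11, p_1 = 11*11 + 1 = 122, q_1 = 11*1 + 0 = 11.
  i=2: a_2=9, p_2 = 9*122 + 11 = 1109, q_2 = 9*11 + 1 = 100.
  i=3: a_3=6, p_3 = 6*1109 + 122 = 6776, q_3 = 6*100 + 11 = 611.
  i=4: a_4=8, p_4 = 8*6776 + 1109 = 55317, q_4 = 8*611 + 100 = 4988.
  i=5: a_5=5, p_5 = 5*55317 + 6776 = 283361, q_5 = 5*4988 + 611 = 25551.
  i=6: a_6=9, p_6 = 9*283361 + 55317 = 2605566, q_6 = 9*25551 + 4988 = 234947.
  i=7: a_7=11, p_7 = 11*2605566 + 283361 = 28944587, q_7 = 11*234947 + 25551 = 2609968.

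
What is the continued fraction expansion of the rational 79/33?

[2; 2, 1, 1, 6]

Run the Euclidean algorithm on 79 and 33; the successive quotients are the partial quotients a_0, a_1, ... (each step inverts the fractional part left over by the previous one):
  79 = 2*33 + 13, so a_0 = 2.
  33 = 2*13 + 7, so a_1 = 2.
  13 = 1*7 + 6, so a_2 = 1.
  7 = 1*6 + 1, so a_3 = 1.
  6 = 6*1 + 0, so a_4 = 6.
The remainder reaches 0 after 5 divisions, so the expansion has 5 partial quotients, read off in order.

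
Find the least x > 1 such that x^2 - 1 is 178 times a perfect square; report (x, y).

First expand sqrt(178) as a continued fraction. With x_i = (sqrt(178) + m_i)/d_i and (m_0, d_0) = (0, 1): a_0 = floor(sqrt(178)) = 13, since 13^2 = 169 <= 178 < 196 = 14^2.
Iterate m_{i+1} = d_i*a_i - m_i, d_{i+1} = (178 - m_{i+1}^2)/d_i, a_{i+1} = floor((a_0 + m_{i+1})/d_{i+1}):
  m_1 = 1*13 - 0 = 13, d_1 = (178 - 13^2)/1 = 9/1 = 9, a_1 = floor((13 + 13)/9) = 2.
  m_2 = 9*2 - 13 = 5, d_2 = (178 - 5^2)/9 = 153/9 = 17, a_2 = floor((13 + 5)/17) = 1.
  m_3 = 17*1 - 5 = 12, d_3 = (178 - 12^2)/17 = 34/17 = 2, a_3 = floor((13 + 12)/2) = 12.
  m_4 = 2*12 - 12 = 12, d_4 = (178 - 12^2)/2 = 34/2 = 17, a_4 = floor((13 + 12)/17) = 1.
  m_5 = 17*1 - 12 = 5, d_5 = (178 - 5^2)/17 = 153/17 = 9, a_5 = floor((13 + 5)/9) = 2.
  m_6 = 9*2 - 5 = 13, d_6 = (178 - 13^2)/9 = 9/9 = 1, a_6 = floor((13 + 13)/1) = 26.
  m_7 = 1*26 - 13 = 13, d_7 = (178 - 13^2)/1 = 9/1 = 9: (m_7, d_7) = (m_1, d_1) = (13, 9), so from here the quotients repeat a_1, ..., a_6; the period length is 6.
So sqrt(178) = [13; (2, 1, 12, 1, 2, 26)] with period length k = 6.
k is even, so the fundamental solution of x^2 - 178y^2 = 1 is (p_{k-1}, q_{k-1}) = (p_5, q_5); compute convergents through index 5.
Convergents (p_i = a_i*p_{i-1} + p_{i-2}, q_i = a_i*q_{i-1} + q_{i-2} with p_{-2}=0, p_{-1}=1, q_{-2}=1, q_{-1}=0):
  i=0: a_0=13, p_0 = 13*1 + 0 = 13, q_0 = 13*0 + 1 = 1.
  i=1: a_1=2, p_1 = 2*13 + 1 = 27, q_1 = 2*1 + 0 = 2.
  i=2: a_2=1, p_2 = 1*27 + 13 = 40, q_2 = 1*2 + 1 = 3.
  i=3: a_3=12, p_3 = 12*40 + 27 = 507, q_3 = 12*3 + 2 = 38.
  i=4: a_4=1, p_4 = 1*507 + 40 = 547, q_4 = 1*38 + 3 = 41.
  i=5: a_5=2, p_5 = 2*547 + 507 = 1601, q_5 = 2*41 + 38 = 120.
Check: 1601^2 - 178*120^2 = 2563201 - 2563200 = 1, so (x, y) = (1601, 120) solves the equation, and by the theorem it is the least positive solution.

(x, y) = (1601, 120)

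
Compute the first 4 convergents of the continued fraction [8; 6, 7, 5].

8/1, 49/6, 351/43, 1804/221

Using the convergent recurrence p_i = a_i*p_{i-1} + p_{i-2}, q_i = a_i*q_{i-1} + q_{i-2} with p_{-2}=0, p_{-1}=1, q_{-2}=1, q_{-1}=0:
  i=0: a_0=8, p_0 = 8*1 + 0 = 8, q_0 = 8*0 + 1 = 1.
  i=1: a_1=6, p_1 = 6*8 + 1 = 49, q_1 = 6*1 + 0 = 6.
  i=2: a_2=7, p_2 = 7*49 + 8 = 351, q_2 = 7*6 + 1 = 43.
  i=3: a_3=5, p_3 = 5*351 + 49 = 1804, q_3 = 5*43 + 6 = 221.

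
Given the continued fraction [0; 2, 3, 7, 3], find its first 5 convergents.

0/1, 1/2, 3/7, 22/51, 69/160

Using the convergent recurrence p_i = a_i*p_{i-1} + p_{i-2}, q_i = a_i*q_{i-1} + q_{i-2} with p_{-2}=0, p_{-1}=1, q_{-2}=1, q_{-1}=0:
  i=0: a_0=0, p_0 = 0*1 + 0 = 0, q_0 = 0*0 + 1 = 1.
  i=1: a_1=2, p_1 = 2*0 + 1 = 1, q_1 = 2*1 + 0 = 2.
  i=2: a_2=3, p_2 = 3*1 + 0 = 3, q_2 = 3*2 + 1 = 7.
  i=3: a_3=7, p_3 = 7*3 + 1 = 22, q_3 = 7*7 + 2 = 51.
  i=4: a_4=3, p_4 = 3*22 + 3 = 69, q_4 = 3*51 + 7 = 160.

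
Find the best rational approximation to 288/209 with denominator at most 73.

Expand x = 288/209 as a continued fraction with the Euclidean algorithm:
  288 = 1*209 + 79, so a_0 = 1.
  209 = 2*79 + 51, so a_1 = 2.
  79 = 1*51 + 28, so a_2 = 1.
  51 = 1*28 + 23, so a_3 = 1.
  28 = 1*23 + 5, so a_4 = 1.
  23 = 4*5 + 3, so a_5 = 4.
  5 = 1*3 + 2, so a_6 = 1.
  3 = 1*2 + 1, so a_7 = 1.
  2 = 2*1 + 0, so a_8 = 2.
so x = [1; 2, 1, 1, 1, 4, 1, 1, 2].
Convergents (p_i = a_i*p_{i-1} + p_{i-2}, q_i = a_i*q_{i-1} + q_{i-2} with p_{-2}=0, p_{-1}=1, q_{-2}=1, q_{-1}=0), until the denominator exceeds 73:
  i=0: a_0=1, p_0 = 1*1 + 0 = 1, q_0 = 1*0 + 1 = 1.
  i=1: a_1=2, p_1 = 2*1 + 1 = 3, q_1 = 2*1 + 0 = 2.
  i=2: a_2=1, p_2 = 1*3 + 1 = 4, q_2 = 1*2 + 1 = 3.
  i=3: a_3=1, p_3 = 1*4 + 3 = 7, q_3 = 1*3 + 2 = 5.
  i=4: a_4=1, p_4 = 1*7 + 4 = 11, q_4 = 1*5 + 3 = 8.
  i=5: a_5=4, p_5 = 4*11 + 7 = 51, q_5 = 4*8 + 5 = 37.
  i=6: a_6=1, p_6 = 1*51 + 11 = 62, q_6 = 1*37 + 8 = 45.
  i=7: a_7=1, p_7 = 1*62 + 51 = 113, q_7 = 1*45 + 37 = 82.
q_7 = 82 > 73, so the last convergent with denominator <= 73 is p_6/q_6 = 62/45.
The closest fraction with denominator <= 73 is either p_6/q_6 or the intermediate fraction (k*p_6 + p_5)/(k*q_6 + q_5) with the largest k >= 1 whose denominator stays <= 73; these approach x as k grows, and every other convergent or intermediate fraction in range is farther away.
Largest k: floor((73 - q_5)/q_6) = floor((73 - 37)/45) = 0.
Since k = 0, no intermediate fraction beyond p_6/q_6 has denominator <= 73, so the convergent 62/45 is the closest (its error is |288*45 - 62*209|/(209*45) = 2/9405).

62/45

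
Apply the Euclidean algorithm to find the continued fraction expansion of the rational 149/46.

[3; 4, 5, 2]

Run the Euclidean algorithm on 149 and 46; the successive quotients are the partial quotients a_0, a_1, ... (each step inverts the fractional part left over by the previous one):
  149 = 3*46 + 11, so a_0 = 3.
  46 = 4*11 + 2, so a_1 = 4.
  11 = 5*2 + 1, so a_2 = 5.
  2 = 2*1 + 0, so a_3 = 2.
The remainder reaches 0 after 4 divisions, so the expansion has 4 partial quotients, read off in order.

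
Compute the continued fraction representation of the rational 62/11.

[5; 1, 1, 1, 3]

Run the Euclidean algorithm on 62 and 11; the successive quotients are the partial quotients a_0, a_1, ... (each step inverts the fractional part left over by the previous one):
  62 = 5*11 + 7, so a_0 = 5.
  11 = 1*7 + 4, so a_1 = 1.
  7 = 1*4 + 3, so a_2 = 1.
  4 = 1*3 + 1, so a_3 = 1.
  3 = 3*1 + 0, so a_4 = 3.
The remainder reaches 0 after 5 divisions, so the expansion has 5 partial quotients, read off in order.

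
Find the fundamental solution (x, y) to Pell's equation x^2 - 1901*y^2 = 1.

(x, y) = (95049, 2180)

First expand sqrt(1901) as a continued fraction. With x_i = (sqrt(1901) + m_i)/d_i and (m_0, d_0) = (0, 1): a_0 = floor(sqrt(1901)) = 43, since 43^2 = 1849 <= 1901 < 1936 = 44^2.
Iterate m_{i+1} = d_i*a_i - m_i, d_{i+1} = (1901 - m_{i+1}^2)/d_i, a_{i+1} = floor((a_0 + m_{i+1})/d_{i+1}):
  m_1 = 1*43 - 0 = 43, d_1 = (1901 - 43^2)/1 = 52/1 = 52, a_1 = floor((43 + 43)/52) = 1.
  m_2 = 52*1 - 43 = 9, d_2 = (1901 - 9^2)/52 = 1820/52 = 35, a_2 = floor((43 + 9)/35) = 1.
  m_3 = 35*1 - 9 = 26, d_3 = (1901 - 26^2)/35 = 1225/35 = 35, a_3 = floor((43 + 26)/35) = 1.
  m_4 = 35*1 - 26 = 9, d_4 = (1901 - 9^2)/35 = 1820/35 = 52, a_4 = floor((43 + 9)/52) = 1.
  m_5 = 52*1 - 9 = 43, d_5 = (1901 - 43^2)/52 = 52/52 = 1, a_5 = floor((43 + 43)/1) = 86.
  m_6 = 1*86 - 43 = 43, d_6 = (1901 - 43^2)/1 = 52/1 = 52: (m_6, d_6) = (m_1, d_1) = (43, 52), so from here the quotients repeat a_1, ..., a_5; the period length is 5.
So sqrt(1901) = [43; (1, 1, 1, 1, 86)] with period length k = 5.
k is odd, so (p_{k-1}, q_{k-1}) only solves x^2 - 1901y^2 = -1 and the fundamental solution of x^2 - 1901y^2 = 1 is (p_{2k-1}, q_{2k-1}) = (p_9, q_9); compute convergents through index 9, running through the period twice.
Convergents (p_i = a_i*p_{i-1} + p_{i-2}, q_i = a_i*q_{i-1} + q_{i-2} with p_{-2}=0, p_{-1}=1, q_{-2}=1, q_{-1}=0):
  i=0: a_0=43, p_0 = 43*1 + 0 = 43, q_0 = 43*0 + 1 = 1.
  i=1: a_1=1, p_1 = 1*43 + 1 = 44, q_1 = 1*1 + 0 = 1.
  i=2: a_2=1, p_2 = 1*44 + 43 = 87, q_2 = 1*1 + 1 = 2.
  i=3: a_3=1, p_3 = 1*87 + 44 = 131, q_3 = 1*2 + 1 = 3.
  i=4: a_4=1, p_4 = 1*131 + 87 = 218, q_4 = 1*3 + 2 = 5.
  i=5: a_5=86, p_5 = 86*218 + 131 = 18879, q_5 = 86*5 + 3 = 433.
  i=6: a_6=1, p_6 = 1*18879 + 218 = 19097, q_6 = 1*433 + 5 = 438.
  i=7: a_7=1, p_7 = 1*19097 + 18879 = 37976, q_7 = 1*438 + 433 = 871.
  i=8: a_8=1, p_8 = 1*37976 + 19097 = 57073, q_8 = 1*871 + 438 = 1309.
  i=9: a_9=1, p_9 = 1*57073 + 37976 = 95049, q_9 = 1*1309 + 871 = 2180.
Indeed p_4^2 - 1901*q_4^2 = 47524 - 47525 = -1, not +1.
Check: 95049^2 - 1901*2180^2 = 9034312401 - 9034312400 = 1, so (x, y) = (95049, 2180) solves the equation, and by the theorem it is the least positive solution.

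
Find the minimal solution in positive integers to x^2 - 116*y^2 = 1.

First expand sqrt(116) as a continued fraction. With x_i = (sqrt(116) + m_i)/d_i and (m_0, d_0) = (0, 1): a_0 = floor(sqrt(116)) = 10, since 10^2 = 100 <= 116 < 121 = 11^2.
Iterate m_{i+1} = d_i*a_i - m_i, d_{i+1} = (116 - m_{i+1}^2)/d_i, a_{i+1} = floor((a_0 + m_{i+1})/d_{i+1}):
  m_1 = 1*10 - 0 = 10, d_1 = (116 - 10^2)/1 = 16/1 = 16, a_1 = floor((10 + 10)/16) = 1.
  m_2 = 16*1 - 10 = 6, d_2 = (116 - 6^2)/16 = 80/16 = 5, a_2 = floor((10 + 6)/5) = 3.
  m_3 = 5*3 - 6 = 9, d_3 = (116 - 9^2)/5 = 35/5 = 7, a_3 = floor((10 + 9)/7) = 2.
  m_4 = 7*2 - 9 = 5, d_4 = (116 - 5^2)/7 = 91/7 = 13, a_4 = floor((10 + 5)/13) = 1.
  m_5 = 13*1 - 5 = 8, d_5 = (116 - 8^2)/13 = 52/13 = 4, a_5 = floor((10 + 8)/4) = 4.
  m_6 = 4*4 - 8 = 8, d_6 = (116 - 8^2)/4 = 52/4 = 13, a_6 = floor((10 + 8)/13) = 1.
  m_7 = 13*1 - 8 = 5, d_7 = (116 - 5^2)/13 = 91/13 = 7, a_7 = floor((10 + 5)/7) = 2.
  m_8 = 7*2 - 5 = 9, d_8 = (116 - 9^2)/7 = 35/7 = 5, a_8 = floor((10 + 9)/5) = 3.
  m_9 = 5*3 - 9 = 6, d_9 = (116 - 6^2)/5 = 80/5 = 16, a_9 = floor((10 + 6)/16) = 1.
  m_10 = 16*1 - 6 = 10, d_10 = (116 - 10^2)/16 = 16/16 = 1, a_10 = floor((10 + 10)/1) = 20.
  m_11 = 1*20 - 10 = 10, d_11 = (116 - 10^2)/1 = 16/1 = 16: (m_11, d_11) = (m_1, d_1) = (10, 16), so from here the quotients repeat a_1, ..., a_10; the period length is 10.
So sqrt(116) = [10; (1, 3, 2, 1, 4, 1, 2, 3, 1, 20)] with period length k = 10.
k is even, so the fundamental solution of x^2 - 116y^2 = 1 is (p_{k-1}, q_{k-1}) = (p_9, q_9); compute convergents through index 9.
Convergents (p_i = a_i*p_{i-1} + p_{i-2}, q_i = a_i*q_{i-1} + q_{i-2} with p_{-2}=0, p_{-1}=1, q_{-2}=1, q_{-1}=0):
  i=0: a_0=10, p_0 = 10*1 + 0 = 10, q_0 = 10*0 + 1 = 1.
  i=1: a_1=1, p_1 = 1*10 + 1 = 11, q_1 = 1*1 + 0 = 1.
  i=2: a_2=3, p_2 = 3*11 + 10 = 43, q_2 = 3*1 + 1 = 4.
  i=3: a_3=2, p_3 = 2*43 + 11 = 97, q_3 = 2*4 + 1 = 9.
  i=4: a_4=1, p_4 = 1*97 + 43 = 140, q_4 = 1*9 + 4 = 13.
  i=5: a_5=4, p_5 = 4*140 + 97 = 657, q_5 = 4*13 + 9 = 61.
  i=6: a_6=1, p_6 = 1*657 + 140 = 797, q_6 = 1*61 + 13 = 74.
  i=7: a_7=2, p_7 = 2*797 + 657 = 2251, q_7 = 2*74 + 61 = 209.
  i=8: a_8=3, p_8 = 3*2251 + 797 = 7550, q_8 = 3*209 + 74 = 701.
  i=9: a_9=1, p_9 = 1*7550 + 2251 = 9801, q_9 = 1*701 + 209 = 910.
Check: 9801^2 - 116*910^2 = 96059601 - 96059600 = 1, so (x, y) = (9801, 910) solves the equation, and by the theorem it is the least positive solution.

(x, y) = (9801, 910)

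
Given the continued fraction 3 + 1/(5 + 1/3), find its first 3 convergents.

Using the convergent recurrence p_i = a_i*p_{i-1} + p_{i-2}, q_i = a_i*q_{i-1} + q_{i-2} with p_{-2}=0, p_{-1}=1, q_{-2}=1, q_{-1}=0:
  i=0: a_0=3, p_0 = 3*1 + 0 = 3, q_0 = 3*0 + 1 = 1.
  i=1: a_1=5, p_1 = 5*3 + 1 = 16, q_1 = 5*1 + 0 = 5.
  i=2: a_2=3, p_2 = 3*16 + 3 = 51, q_2 = 3*5 + 1 = 16.

3/1, 16/5, 51/16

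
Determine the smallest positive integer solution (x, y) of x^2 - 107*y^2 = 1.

First expand sqrt(107) as a continued fraction. With x_i = (sqrt(107) + m_i)/d_i and (m_0, d_0) = (0, 1): a_0 = floor(sqrt(107)) = 10, since 10^2 = 100 <= 107 < 121 = 11^2.
Iterate m_{i+1} = d_i*a_i - m_i, d_{i+1} = (107 - m_{i+1}^2)/d_i, a_{i+1} = floor((a_0 + m_{i+1})/d_{i+1}):
  m_1 = 1*10 - 0 = 10, d_1 = (107 - 10^2)/1 = 7/1 = 7, a_1 = floor((10 + 10)/7) = 2.
  m_2 = 7*2 - 10 = 4, d_2 = (107 - 4^2)/7 = 91/7 = 13, a_2 = floor((10 + 4)/13) = 1.
  m_3 = 13*1 - 4 = 9, d_3 = (107 - 9^2)/13 = 26/13 = 2, a_3 = floor((10 + 9)/2) = 9.
  m_4 = 2*9 - 9 = 9, d_4 = (107 - 9^2)/2 = 26/2 = 13, a_4 = floor((10 + 9)/13) = 1.
  m_5 = 13*1 - 9 = 4, d_5 = (107 - 4^2)/13 = 91/13 = 7, a_5 = floor((10 + 4)/7) = 2.
  m_6 = 7*2 - 4 = 10, d_6 = (107 - 10^2)/7 = 7/7 = 1, a_6 = floor((10 + 10)/1) = 20.
  m_7 = 1*20 - 10 = 10, d_7 = (107 - 10^2)/1 = 7/1 = 7: (m_7, d_7) = (m_1, d_1) = (10, 7), so from here the quotients repeat a_1, ..., a_6; the period length is 6.
So sqrt(107) = [10; (2, 1, 9, 1, 2, 20)] with period length k = 6.
k is even, so the fundamental solution of x^2 - 107y^2 = 1 is (p_{k-1}, q_{k-1}) = (p_5, q_5); compute convergents through index 5.
Convergents (p_i = a_i*p_{i-1} + p_{i-2}, q_i = a_i*q_{i-1} + q_{i-2} with p_{-2}=0, p_{-1}=1, q_{-2}=1, q_{-1}=0):
  i=0: a_0=10, p_0 = 10*1 + 0 = 10, q_0 = 10*0 + 1 = 1.
  i=1: a_1=2, p_1 = 2*10 + 1 = 21, q_1 = 2*1 + 0 = 2.
  i=2: a_2=1, p_2 = 1*21 + 10 = 31, q_2 = 1*2 + 1 = 3.
  i=3: a_3=9, p_3 = 9*31 + 21 = 300, q_3 = 9*3 + 2 = 29.
  i=4: a_4=1, p_4 = 1*300 + 31 = 331, q_4 = 1*29 + 3 = 32.
  i=5: a_5=2, p_5 = 2*331 + 300 = 962, q_5 = 2*32 + 29 = 93.
Check: 962^2 - 107*93^2 = 925444 - 925443 = 1, so (x, y) = (962, 93) solves the equation, and by the theorem it is the least positive solution.

(x, y) = (962, 93)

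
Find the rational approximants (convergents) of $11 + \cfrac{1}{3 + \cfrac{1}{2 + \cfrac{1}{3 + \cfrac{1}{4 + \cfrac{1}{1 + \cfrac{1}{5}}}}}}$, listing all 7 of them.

11/1, 34/3, 79/7, 271/24, 1163/103, 1434/127, 8333/738

Using the convergent recurrence p_i = a_i*p_{i-1} + p_{i-2}, q_i = a_i*q_{i-1} + q_{i-2} with p_{-2}=0, p_{-1}=1, q_{-2}=1, q_{-1}=0:
  i=0: a_0=11, p_0 = 11*1 + 0 = 11, q_0 = 11*0 + 1 = 1.
  i=1: a_1=3, p_1 = 3*11 + 1 = 34, q_1 = 3*1 + 0 = 3.
  i=2: a_2=2, p_2 = 2*34 + 11 = 79, q_2 = 2*3 + 1 = 7.
  i=3: a_3=3, p_3 = 3*79 + 34 = 271, q_3 = 3*7 + 3 = 24.
  i=4: a_4=4, p_4 = 4*271 + 79 = 1163, q_4 = 4*24 + 7 = 103.
  i=5: a_5=1, p_5 = 1*1163 + 271 = 1434, q_5 = 1*103 + 24 = 127.
  i=6: a_6=5, p_6 = 5*1434 + 1163 = 8333, q_6 = 5*127 + 103 = 738.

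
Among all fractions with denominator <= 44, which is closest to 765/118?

Expand x = 765/118 as a continued fraction with the Euclidean algorithm:
  765 = 6*118 + 57, so a_0 = 6.
  118 = 2*57 + 4, so a_1 = 2.
  57 = 14*4 + 1, so a_2 = 14.
  4 = 4*1 + 0, so a_3 = 4.
so x = [6; 2, 14, 4].
Convergents (p_i = a_i*p_{i-1} + p_{i-2}, q_i = a_i*q_{i-1} + q_{i-2} with p_{-2}=0, p_{-1}=1, q_{-2}=1, q_{-1}=0), until the denominator exceeds 44:
  i=0: a_0=6, p_0 = 6*1 + 0 = 6, q_0 = 6*0 + 1 = 1.
  i=1: a_1=2, p_1 = 2*6 + 1 = 13, q_1 = 2*1 + 0 = 2.
  i=2: a_2=14, p_2 = 14*13 + 6 = 188, q_2 = 14*2 + 1 = 29.
  i=3: a_3=4, p_3 = 4*188 + 13 = 765, q_3 = 4*29 + 2 = 118.
q_3 = 118 > 44, so the last convergent with denominator <= 44 is p_2/q_2 = 188/29.
The closest fraction with denominator <= 44 is either p_2/q_2 or the intermediate fraction (k*p_2 + p_1)/(k*q_2 + q_1) with the largest k >= 1 whose denominator stays <= 44; these approach x as k grows, and every other convergent or intermediate fraction in range is farther away.
Largest k: floor((44 - q_1)/q_2) = floor((44 - 2)/29) = 1.
That gives (1*188 + 13)/(1*29 + 2) = 201/31.
Compare the errors: |x - 188/29| = |765*29 - 188*118|/(118*29) = 1/3422, and |x - 201/31| = |765*31 - 201*118|/(118*31) = 3/3658.
Cross-multiplying, 1*3658 = 3658 < 10266 = 3*3422, so 1/3422 is smaller: the convergent 188/29 is closer to x than 201/31.

188/29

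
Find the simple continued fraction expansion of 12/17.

[0; 1, 2, 2, 2]

Run the Euclidean algorithm on 12 and 17; the successive quotients are the partial quotients a_0, a_1, ... (each step inverts the fractional part left over by the previous one):
  12 = 0*17 + 12, so a_0 = 0.
  17 = 1*12 + 5, so a_1 = 1.
  12 = 2*5 + 2, so a_2 = 2.
  5 = 2*2 + 1, so a_3 = 2.
  2 = 2*1 + 0, so a_4 = 2.
The remainder reaches 0 after 5 divisions, so the expansion has 5 partial quotients, read off in order.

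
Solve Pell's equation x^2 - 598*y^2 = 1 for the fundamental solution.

(x, y) = (1574351, 64380)

First expand sqrt(598) as a continued fraction. With x_i = (sqrt(598) + m_i)/d_i and (m_0, d_0) = (0, 1): a_0 = floor(sqrt(598)) = 24, since 24^2 = 576 <= 598 < 625 = 25^2.
Iterate m_{i+1} = d_i*a_i - m_i, d_{i+1} = (598 - m_{i+1}^2)/d_i, a_{i+1} = floor((a_0 + m_{i+1})/d_{i+1}):
  m_1 = 1*24 - 0 = 24, d_1 = (598 - 24^2)/1 = 22/1 = 22, a_1 = floor((24 + 24)/22) = 2.
  m_2 = 22*2 - 24 = 20, d_2 = (598 - 20^2)/22 = 198/22 = 9, a_2 = floor((24 + 20)/9) = 4.
  m_3 = 9*4 - 20 = 16, d_3 = (598 - 16^2)/9 = 342/9 = 38, a_3 = floor((24 + 16)/38) = 1.
  m_4 = 38*1 - 16 = 22, d_4 = (598 - 22^2)/38 = 114/38 = 3, a_4 = floor((24 + 22)/3) = 15.
  m_5 = 3*15 - 22 = 23, d_5 = (598 - 23^2)/3 = 69/3 = 23, a_5 = floor((24 + 23)/23) = 2.
  m_6 = 23*2 - 23 = 23, d_6 = (598 - 23^2)/23 = 69/23 = 3, a_6 = floor((24 + 23)/3) = 15.
  m_7 = 3*15 - 23 = 22, d_7 = (598 - 22^2)/3 = 114/3 = 38, a_7 = floor((24 + 22)/38) = 1.
  m_8 = 38*1 - 22 = 16, d_8 = (598 - 16^2)/38 = 342/38 = 9, a_8 = floor((24 + 16)/9) = 4.
  m_9 = 9*4 - 16 = 20, d_9 = (598 - 20^2)/9 = 198/9 = 22, a_9 = floor((24 + 20)/22) = 2.
  m_10 = 22*2 - 20 = 24, d_10 = (598 - 24^2)/22 = 22/22 = 1, a_10 = floor((24 + 24)/1) = 48.
  m_11 = 1*48 - 24 = 24, d_11 = (598 - 24^2)/1 = 22/1 = 22: (m_11, d_11) = (m_1, d_1) = (24, 22), so from here the quotients repeat a_1, ..., a_10; the period length is 10.
So sqrt(598) = [24; (2, 4, 1, 15, 2, 15, 1, 4, 2, 48)] with period length k = 10.
k is even, so the fundamental solution of x^2 - 598y^2 = 1 is (p_{k-1}, q_{k-1}) = (p_9, q_9); compute convergents through index 9.
Convergents (p_i = a_i*p_{i-1} + p_{i-2}, q_i = a_i*q_{i-1} + q_{i-2} with p_{-2}=0, p_{-1}=1, q_{-2}=1, q_{-1}=0):
  i=0: a_0=24, p_0 = 24*1 + 0 = 24, q_0 = 24*0 + 1 = 1.
  i=1: a_1=2, p_1 = 2*24 + 1 = 49, q_1 = 2*1 + 0 = 2.
  i=2: a_2=4, p_2 = 4*49 + 24 = 220, q_2 = 4*2 + 1 = 9.
  i=3: a_3=1, p_3 = 1*220 + 49 = 269, q_3 = 1*9 + 2 = 11.
  i=4: a_4=15, p_4 = 15*269 + 220 = 4255, q_4 = 15*11 + 9 = 174.
  i=5: a_5=2, p_5 = 2*4255 + 269 = 8779, q_5 = 2*174 + 11 = 359.
  i=6: a_6=15, p_6 = 15*8779 + 4255 = 135940, q_6 = 15*359 + 174 = 5559.
  i=7: a_7=1, p_7 = 1*135940 + 8779 = 144719, q_7 = 1*5559 + 359 = 5918.
  i=8: a_8=4, p_8 = 4*144719 + 135940 = 714816, q_8 = 4*5918 + 5559 = 29231.
  i=9: a_9=2, p_9 = 2*714816 + 144719 = 1574351, q_9 = 2*29231 + 5918 = 64380.
Check: 1574351^2 - 598*64380^2 = 2478581071201 - 2478581071200 = 1, so (x, y) = (1574351, 64380) solves the equation, and by the theorem it is the least positive solution.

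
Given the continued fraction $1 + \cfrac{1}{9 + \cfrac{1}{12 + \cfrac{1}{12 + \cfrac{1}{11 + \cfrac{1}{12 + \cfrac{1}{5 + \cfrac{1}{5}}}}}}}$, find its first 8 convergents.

Using the convergent recurrence p_i = a_i*p_{i-1} + p_{i-2}, q_i = a_i*q_{i-1} + q_{i-2} with p_{-2}=0, p_{-1}=1, q_{-2}=1, q_{-1}=0:
  i=0: a_0=1, p_0 = 1*1 + 0 = 1, q_0 = 1*0 + 1 = 1.
  i=1: a_1=9, p_1 = 9*1 + 1 = 10, q_1 = 9*1 + 0 = 9.
  i=2: a_2=12, p_2 = 12*10 + 1 = 121, q_2 = 12*9 + 1 = 109.
  i=3: a_3=12, p_3 = 12*121 + 10 = 1462, q_3 = 12*109 + 9 = 1317.
  i=4: a_4=11, p_4 = 11*1462 + 121 = 16203, q_4 = 11*1317 + 109 = 14596.
  i=5: a_5=12, p_5 = 12*16203 + 1462 = 195898, q_5 = 12*14596 + 1317 = 176469.
  i=6: a_6=5, p_6 = 5*195898 + 16203 = 995693, q_6 = 5*176469 + 14596 = 896941.
  i=7: a_7=5, p_7 = 5*995693 + 195898 = 5174363, q_7 = 5*896941 + 176469 = 4661174.

1/1, 10/9, 121/109, 1462/1317, 16203/14596, 195898/176469, 995693/896941, 5174363/4661174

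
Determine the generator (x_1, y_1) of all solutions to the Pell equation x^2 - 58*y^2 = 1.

First expand sqrt(58) as a continued fraction. With x_i = (sqrt(58) + m_i)/d_i and (m_0, d_0) = (0, 1): a_0 = floor(sqrt(58)) = 7, since 7^2 = 49 <= 58 < 64 = 8^2.
Iterate m_{i+1} = d_i*a_i - m_i, d_{i+1} = (58 - m_{i+1}^2)/d_i, a_{i+1} = floor((a_0 + m_{i+1})/d_{i+1}):
  m_1 = 1*7 - 0 = 7, d_1 = (58 - 7^2)/1 = 9/1 = 9, a_1 = floor((7 + 7)/9) = 1.
  m_2 = 9*1 - 7 = 2, d_2 = (58 - 2^2)/9 = 54/9 = 6, a_2 = floor((7 + 2)/6) = 1.
  m_3 = 6*1 - 2 = 4, d_3 = (58 - 4^2)/6 = 42/6 = 7, a_3 = floor((7 + 4)/7) = 1.
  m_4 = 7*1 - 4 = 3, d_4 = (58 - 3^2)/7 = 49/7 = 7, a_4 = floor((7 + 3)/7) = 1.
  m_5 = 7*1 - 3 = 4, d_5 = (58 - 4^2)/7 = 42/7 = 6, a_5 = floor((7 + 4)/6) = 1.
  m_6 = 6*1 - 4 = 2, d_6 = (58 - 2^2)/6 = 54/6 = 9, a_6 = floor((7 + 2)/9) = 1.
  m_7 = 9*1 - 2 = 7, d_7 = (58 - 7^2)/9 = 9/9 = 1, a_7 = floor((7 + 7)/1) = 14.
  m_8 = 1*14 - 7 = 7, d_8 = (58 - 7^2)/1 = 9/1 = 9: (m_8, d_8) = (m_1, d_1) = (7, 9), so from here the quotients repeat a_1, ..., a_7; the period length is 7.
So sqrt(58) = [7; (1, 1, 1, 1, 1, 1, 14)] with period length k = 7.
k is odd, so (p_{k-1}, q_{k-1}) only solves x^2 - 58y^2 = -1 and the fundamental solution of x^2 - 58y^2 = 1 is (p_{2k-1}, q_{2k-1}) = (p_13, q_13); compute convergents through index 13, running through the period twice.
Convergents (p_i = a_i*p_{i-1} + p_{i-2}, q_i = a_i*q_{i-1} + q_{i-2} with p_{-2}=0, p_{-1}=1, q_{-2}=1, q_{-1}=0):
  i=0: a_0=7, p_0 = 7*1 + 0 = 7, q_0 = 7*0 + 1 = 1.
  i=1: a_1=1, p_1 = 1*7 + 1 = 8, q_1 = 1*1 + 0 = 1.
  i=2: a_2=1, p_2 = 1*8 + 7 = 15, q_2 = 1*1 + 1 = 2.
  i=3: a_3=1, p_3 = 1*15 + 8 = 23, q_3 = 1*2 + 1 = 3.
  i=4: a_4=1, p_4 = 1*23 + 15 = 38, q_4 = 1*3 + 2 = 5.
  i=5: a_5=1, p_5 = 1*38 + 23 = 61, q_5 = 1*5 + 3 = 8.
  i=6: a_6=1, p_6 = 1*61 + 38 = 99, q_6 = 1*8 + 5 = 13.
  i=7: a_7=14, p_7 = 14*99 + 61 = 1447, q_7 = 14*13 + 8 = 190.
  i=8: a_8=1, p_8 = 1*1447 + 99 = 1546, q_8 = 1*190 + 13 = 203.
  i=9: a_9=1, p_9 = 1*1546 + 1447 = 2993, q_9 = 1*203 + 190 = 393.
  i=10: a_10=1, p_10 = 1*2993 + 1546 = 4539, q_10 = 1*393 + 203 = 596.
  i=11: a_11=1, p_11 = 1*4539 + 2993 = 7532, q_11 = 1*596 + 393 = 989.
  i=12: a_12=1, p_12 = 1*7532 + 4539 = 12071, q_12 = 1*989 + 596 = 1585.
  i=13: a_13=1, p_13 = 1*12071 + 7532 = 19603, q_13 = 1*1585 + 989 = 2574.
Indeed p_6^2 - 58*q_6^2 = 9801 - 9802 = -1, not +1.
Check: 19603^2 - 58*2574^2 = 384277609 - 384277608 = 1, so (x, y) = (19603, 2574) solves the equation, and by the theorem it is the least positive solution.

(x, y) = (19603, 2574)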